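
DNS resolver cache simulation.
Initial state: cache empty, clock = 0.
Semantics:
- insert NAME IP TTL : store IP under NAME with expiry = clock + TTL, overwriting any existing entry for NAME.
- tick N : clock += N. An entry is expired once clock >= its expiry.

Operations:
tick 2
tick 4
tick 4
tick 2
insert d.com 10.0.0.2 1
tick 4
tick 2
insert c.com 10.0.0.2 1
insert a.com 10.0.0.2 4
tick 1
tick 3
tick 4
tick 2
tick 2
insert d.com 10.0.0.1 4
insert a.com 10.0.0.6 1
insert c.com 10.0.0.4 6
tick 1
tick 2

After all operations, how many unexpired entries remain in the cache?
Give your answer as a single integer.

Op 1: tick 2 -> clock=2.
Op 2: tick 4 -> clock=6.
Op 3: tick 4 -> clock=10.
Op 4: tick 2 -> clock=12.
Op 5: insert d.com -> 10.0.0.2 (expiry=12+1=13). clock=12
Op 6: tick 4 -> clock=16. purged={d.com}
Op 7: tick 2 -> clock=18.
Op 8: insert c.com -> 10.0.0.2 (expiry=18+1=19). clock=18
Op 9: insert a.com -> 10.0.0.2 (expiry=18+4=22). clock=18
Op 10: tick 1 -> clock=19. purged={c.com}
Op 11: tick 3 -> clock=22. purged={a.com}
Op 12: tick 4 -> clock=26.
Op 13: tick 2 -> clock=28.
Op 14: tick 2 -> clock=30.
Op 15: insert d.com -> 10.0.0.1 (expiry=30+4=34). clock=30
Op 16: insert a.com -> 10.0.0.6 (expiry=30+1=31). clock=30
Op 17: insert c.com -> 10.0.0.4 (expiry=30+6=36). clock=30
Op 18: tick 1 -> clock=31. purged={a.com}
Op 19: tick 2 -> clock=33.
Final cache (unexpired): {c.com,d.com} -> size=2

Answer: 2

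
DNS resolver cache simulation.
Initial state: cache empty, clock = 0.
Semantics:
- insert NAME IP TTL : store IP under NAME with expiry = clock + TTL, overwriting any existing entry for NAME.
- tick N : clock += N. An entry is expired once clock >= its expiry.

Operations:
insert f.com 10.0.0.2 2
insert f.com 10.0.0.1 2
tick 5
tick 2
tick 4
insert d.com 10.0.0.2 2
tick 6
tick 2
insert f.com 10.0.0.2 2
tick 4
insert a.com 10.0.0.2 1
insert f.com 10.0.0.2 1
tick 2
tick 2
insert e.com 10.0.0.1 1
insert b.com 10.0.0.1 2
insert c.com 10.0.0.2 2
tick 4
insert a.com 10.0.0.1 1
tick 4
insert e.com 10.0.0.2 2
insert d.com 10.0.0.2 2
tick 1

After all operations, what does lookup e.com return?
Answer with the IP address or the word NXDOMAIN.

Op 1: insert f.com -> 10.0.0.2 (expiry=0+2=2). clock=0
Op 2: insert f.com -> 10.0.0.1 (expiry=0+2=2). clock=0
Op 3: tick 5 -> clock=5. purged={f.com}
Op 4: tick 2 -> clock=7.
Op 5: tick 4 -> clock=11.
Op 6: insert d.com -> 10.0.0.2 (expiry=11+2=13). clock=11
Op 7: tick 6 -> clock=17. purged={d.com}
Op 8: tick 2 -> clock=19.
Op 9: insert f.com -> 10.0.0.2 (expiry=19+2=21). clock=19
Op 10: tick 4 -> clock=23. purged={f.com}
Op 11: insert a.com -> 10.0.0.2 (expiry=23+1=24). clock=23
Op 12: insert f.com -> 10.0.0.2 (expiry=23+1=24). clock=23
Op 13: tick 2 -> clock=25. purged={a.com,f.com}
Op 14: tick 2 -> clock=27.
Op 15: insert e.com -> 10.0.0.1 (expiry=27+1=28). clock=27
Op 16: insert b.com -> 10.0.0.1 (expiry=27+2=29). clock=27
Op 17: insert c.com -> 10.0.0.2 (expiry=27+2=29). clock=27
Op 18: tick 4 -> clock=31. purged={b.com,c.com,e.com}
Op 19: insert a.com -> 10.0.0.1 (expiry=31+1=32). clock=31
Op 20: tick 4 -> clock=35. purged={a.com}
Op 21: insert e.com -> 10.0.0.2 (expiry=35+2=37). clock=35
Op 22: insert d.com -> 10.0.0.2 (expiry=35+2=37). clock=35
Op 23: tick 1 -> clock=36.
lookup e.com: present, ip=10.0.0.2 expiry=37 > clock=36

Answer: 10.0.0.2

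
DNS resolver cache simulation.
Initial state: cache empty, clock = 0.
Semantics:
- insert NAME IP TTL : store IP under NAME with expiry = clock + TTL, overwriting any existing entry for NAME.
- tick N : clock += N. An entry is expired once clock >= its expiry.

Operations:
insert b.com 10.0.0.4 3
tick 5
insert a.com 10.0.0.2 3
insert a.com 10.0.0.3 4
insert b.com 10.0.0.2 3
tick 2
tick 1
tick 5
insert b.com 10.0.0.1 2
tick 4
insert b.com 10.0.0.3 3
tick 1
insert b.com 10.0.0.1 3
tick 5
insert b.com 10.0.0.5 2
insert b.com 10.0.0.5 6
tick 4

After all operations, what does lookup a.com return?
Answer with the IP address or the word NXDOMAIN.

Answer: NXDOMAIN

Derivation:
Op 1: insert b.com -> 10.0.0.4 (expiry=0+3=3). clock=0
Op 2: tick 5 -> clock=5. purged={b.com}
Op 3: insert a.com -> 10.0.0.2 (expiry=5+3=8). clock=5
Op 4: insert a.com -> 10.0.0.3 (expiry=5+4=9). clock=5
Op 5: insert b.com -> 10.0.0.2 (expiry=5+3=8). clock=5
Op 6: tick 2 -> clock=7.
Op 7: tick 1 -> clock=8. purged={b.com}
Op 8: tick 5 -> clock=13. purged={a.com}
Op 9: insert b.com -> 10.0.0.1 (expiry=13+2=15). clock=13
Op 10: tick 4 -> clock=17. purged={b.com}
Op 11: insert b.com -> 10.0.0.3 (expiry=17+3=20). clock=17
Op 12: tick 1 -> clock=18.
Op 13: insert b.com -> 10.0.0.1 (expiry=18+3=21). clock=18
Op 14: tick 5 -> clock=23. purged={b.com}
Op 15: insert b.com -> 10.0.0.5 (expiry=23+2=25). clock=23
Op 16: insert b.com -> 10.0.0.5 (expiry=23+6=29). clock=23
Op 17: tick 4 -> clock=27.
lookup a.com: not in cache (expired or never inserted)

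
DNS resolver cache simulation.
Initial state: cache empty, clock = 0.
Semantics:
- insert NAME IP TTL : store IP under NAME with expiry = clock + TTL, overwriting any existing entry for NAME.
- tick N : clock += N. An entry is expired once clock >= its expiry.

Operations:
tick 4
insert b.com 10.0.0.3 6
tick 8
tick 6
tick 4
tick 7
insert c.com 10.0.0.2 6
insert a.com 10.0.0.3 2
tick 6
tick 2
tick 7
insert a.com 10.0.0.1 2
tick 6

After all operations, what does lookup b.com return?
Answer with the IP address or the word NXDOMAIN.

Op 1: tick 4 -> clock=4.
Op 2: insert b.com -> 10.0.0.3 (expiry=4+6=10). clock=4
Op 3: tick 8 -> clock=12. purged={b.com}
Op 4: tick 6 -> clock=18.
Op 5: tick 4 -> clock=22.
Op 6: tick 7 -> clock=29.
Op 7: insert c.com -> 10.0.0.2 (expiry=29+6=35). clock=29
Op 8: insert a.com -> 10.0.0.3 (expiry=29+2=31). clock=29
Op 9: tick 6 -> clock=35. purged={a.com,c.com}
Op 10: tick 2 -> clock=37.
Op 11: tick 7 -> clock=44.
Op 12: insert a.com -> 10.0.0.1 (expiry=44+2=46). clock=44
Op 13: tick 6 -> clock=50. purged={a.com}
lookup b.com: not in cache (expired or never inserted)

Answer: NXDOMAIN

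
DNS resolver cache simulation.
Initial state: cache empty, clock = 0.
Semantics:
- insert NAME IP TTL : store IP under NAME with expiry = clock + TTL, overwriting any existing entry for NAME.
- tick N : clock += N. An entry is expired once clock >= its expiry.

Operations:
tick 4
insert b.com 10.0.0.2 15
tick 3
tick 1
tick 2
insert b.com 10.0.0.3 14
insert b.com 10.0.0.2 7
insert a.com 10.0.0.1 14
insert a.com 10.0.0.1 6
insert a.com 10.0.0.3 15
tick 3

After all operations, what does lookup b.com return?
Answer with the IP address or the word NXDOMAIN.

Op 1: tick 4 -> clock=4.
Op 2: insert b.com -> 10.0.0.2 (expiry=4+15=19). clock=4
Op 3: tick 3 -> clock=7.
Op 4: tick 1 -> clock=8.
Op 5: tick 2 -> clock=10.
Op 6: insert b.com -> 10.0.0.3 (expiry=10+14=24). clock=10
Op 7: insert b.com -> 10.0.0.2 (expiry=10+7=17). clock=10
Op 8: insert a.com -> 10.0.0.1 (expiry=10+14=24). clock=10
Op 9: insert a.com -> 10.0.0.1 (expiry=10+6=16). clock=10
Op 10: insert a.com -> 10.0.0.3 (expiry=10+15=25). clock=10
Op 11: tick 3 -> clock=13.
lookup b.com: present, ip=10.0.0.2 expiry=17 > clock=13

Answer: 10.0.0.2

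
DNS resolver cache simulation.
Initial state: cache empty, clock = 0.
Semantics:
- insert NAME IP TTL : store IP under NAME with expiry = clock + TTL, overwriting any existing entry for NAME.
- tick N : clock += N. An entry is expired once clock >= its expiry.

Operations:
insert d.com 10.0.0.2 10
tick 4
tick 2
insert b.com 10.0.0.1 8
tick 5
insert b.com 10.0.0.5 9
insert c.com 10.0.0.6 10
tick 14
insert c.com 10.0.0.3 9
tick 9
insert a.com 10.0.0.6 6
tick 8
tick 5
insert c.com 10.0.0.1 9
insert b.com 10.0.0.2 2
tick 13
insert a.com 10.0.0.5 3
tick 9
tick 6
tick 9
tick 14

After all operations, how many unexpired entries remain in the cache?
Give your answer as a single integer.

Answer: 0

Derivation:
Op 1: insert d.com -> 10.0.0.2 (expiry=0+10=10). clock=0
Op 2: tick 4 -> clock=4.
Op 3: tick 2 -> clock=6.
Op 4: insert b.com -> 10.0.0.1 (expiry=6+8=14). clock=6
Op 5: tick 5 -> clock=11. purged={d.com}
Op 6: insert b.com -> 10.0.0.5 (expiry=11+9=20). clock=11
Op 7: insert c.com -> 10.0.0.6 (expiry=11+10=21). clock=11
Op 8: tick 14 -> clock=25. purged={b.com,c.com}
Op 9: insert c.com -> 10.0.0.3 (expiry=25+9=34). clock=25
Op 10: tick 9 -> clock=34. purged={c.com}
Op 11: insert a.com -> 10.0.0.6 (expiry=34+6=40). clock=34
Op 12: tick 8 -> clock=42. purged={a.com}
Op 13: tick 5 -> clock=47.
Op 14: insert c.com -> 10.0.0.1 (expiry=47+9=56). clock=47
Op 15: insert b.com -> 10.0.0.2 (expiry=47+2=49). clock=47
Op 16: tick 13 -> clock=60. purged={b.com,c.com}
Op 17: insert a.com -> 10.0.0.5 (expiry=60+3=63). clock=60
Op 18: tick 9 -> clock=69. purged={a.com}
Op 19: tick 6 -> clock=75.
Op 20: tick 9 -> clock=84.
Op 21: tick 14 -> clock=98.
Final cache (unexpired): {} -> size=0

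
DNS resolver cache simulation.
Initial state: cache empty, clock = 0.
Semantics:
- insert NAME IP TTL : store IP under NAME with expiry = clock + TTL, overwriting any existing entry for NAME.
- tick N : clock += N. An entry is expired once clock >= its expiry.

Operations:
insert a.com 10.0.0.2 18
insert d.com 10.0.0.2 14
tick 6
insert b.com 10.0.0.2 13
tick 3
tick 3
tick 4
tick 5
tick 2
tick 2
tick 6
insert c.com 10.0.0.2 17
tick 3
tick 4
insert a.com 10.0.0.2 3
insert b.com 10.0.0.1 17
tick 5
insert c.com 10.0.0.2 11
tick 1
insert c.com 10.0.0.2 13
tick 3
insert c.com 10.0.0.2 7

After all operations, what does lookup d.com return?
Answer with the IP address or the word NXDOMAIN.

Answer: NXDOMAIN

Derivation:
Op 1: insert a.com -> 10.0.0.2 (expiry=0+18=18). clock=0
Op 2: insert d.com -> 10.0.0.2 (expiry=0+14=14). clock=0
Op 3: tick 6 -> clock=6.
Op 4: insert b.com -> 10.0.0.2 (expiry=6+13=19). clock=6
Op 5: tick 3 -> clock=9.
Op 6: tick 3 -> clock=12.
Op 7: tick 4 -> clock=16. purged={d.com}
Op 8: tick 5 -> clock=21. purged={a.com,b.com}
Op 9: tick 2 -> clock=23.
Op 10: tick 2 -> clock=25.
Op 11: tick 6 -> clock=31.
Op 12: insert c.com -> 10.0.0.2 (expiry=31+17=48). clock=31
Op 13: tick 3 -> clock=34.
Op 14: tick 4 -> clock=38.
Op 15: insert a.com -> 10.0.0.2 (expiry=38+3=41). clock=38
Op 16: insert b.com -> 10.0.0.1 (expiry=38+17=55). clock=38
Op 17: tick 5 -> clock=43. purged={a.com}
Op 18: insert c.com -> 10.0.0.2 (expiry=43+11=54). clock=43
Op 19: tick 1 -> clock=44.
Op 20: insert c.com -> 10.0.0.2 (expiry=44+13=57). clock=44
Op 21: tick 3 -> clock=47.
Op 22: insert c.com -> 10.0.0.2 (expiry=47+7=54). clock=47
lookup d.com: not in cache (expired or never inserted)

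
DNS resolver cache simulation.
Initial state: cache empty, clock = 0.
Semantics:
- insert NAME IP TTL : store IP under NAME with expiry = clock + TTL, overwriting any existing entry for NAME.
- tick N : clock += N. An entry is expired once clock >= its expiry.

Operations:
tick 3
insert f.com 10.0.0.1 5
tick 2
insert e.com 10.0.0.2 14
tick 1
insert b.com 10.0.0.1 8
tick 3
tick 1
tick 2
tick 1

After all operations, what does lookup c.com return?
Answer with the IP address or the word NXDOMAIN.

Op 1: tick 3 -> clock=3.
Op 2: insert f.com -> 10.0.0.1 (expiry=3+5=8). clock=3
Op 3: tick 2 -> clock=5.
Op 4: insert e.com -> 10.0.0.2 (expiry=5+14=19). clock=5
Op 5: tick 1 -> clock=6.
Op 6: insert b.com -> 10.0.0.1 (expiry=6+8=14). clock=6
Op 7: tick 3 -> clock=9. purged={f.com}
Op 8: tick 1 -> clock=10.
Op 9: tick 2 -> clock=12.
Op 10: tick 1 -> clock=13.
lookup c.com: not in cache (expired or never inserted)

Answer: NXDOMAIN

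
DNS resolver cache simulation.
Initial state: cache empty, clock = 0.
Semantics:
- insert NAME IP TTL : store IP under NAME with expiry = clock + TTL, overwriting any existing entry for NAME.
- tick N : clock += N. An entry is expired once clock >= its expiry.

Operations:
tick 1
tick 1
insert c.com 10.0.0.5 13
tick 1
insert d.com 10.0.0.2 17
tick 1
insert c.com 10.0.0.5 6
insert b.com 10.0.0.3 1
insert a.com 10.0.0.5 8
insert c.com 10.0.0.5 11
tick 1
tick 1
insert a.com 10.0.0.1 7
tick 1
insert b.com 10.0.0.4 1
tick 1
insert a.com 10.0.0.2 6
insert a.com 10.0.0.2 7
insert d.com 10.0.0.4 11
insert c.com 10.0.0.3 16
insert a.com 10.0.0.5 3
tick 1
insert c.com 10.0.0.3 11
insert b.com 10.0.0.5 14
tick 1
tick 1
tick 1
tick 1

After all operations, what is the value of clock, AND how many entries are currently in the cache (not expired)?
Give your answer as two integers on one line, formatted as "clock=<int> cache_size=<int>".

Answer: clock=13 cache_size=3

Derivation:
Op 1: tick 1 -> clock=1.
Op 2: tick 1 -> clock=2.
Op 3: insert c.com -> 10.0.0.5 (expiry=2+13=15). clock=2
Op 4: tick 1 -> clock=3.
Op 5: insert d.com -> 10.0.0.2 (expiry=3+17=20). clock=3
Op 6: tick 1 -> clock=4.
Op 7: insert c.com -> 10.0.0.5 (expiry=4+6=10). clock=4
Op 8: insert b.com -> 10.0.0.3 (expiry=4+1=5). clock=4
Op 9: insert a.com -> 10.0.0.5 (expiry=4+8=12). clock=4
Op 10: insert c.com -> 10.0.0.5 (expiry=4+11=15). clock=4
Op 11: tick 1 -> clock=5. purged={b.com}
Op 12: tick 1 -> clock=6.
Op 13: insert a.com -> 10.0.0.1 (expiry=6+7=13). clock=6
Op 14: tick 1 -> clock=7.
Op 15: insert b.com -> 10.0.0.4 (expiry=7+1=8). clock=7
Op 16: tick 1 -> clock=8. purged={b.com}
Op 17: insert a.com -> 10.0.0.2 (expiry=8+6=14). clock=8
Op 18: insert a.com -> 10.0.0.2 (expiry=8+7=15). clock=8
Op 19: insert d.com -> 10.0.0.4 (expiry=8+11=19). clock=8
Op 20: insert c.com -> 10.0.0.3 (expiry=8+16=24). clock=8
Op 21: insert a.com -> 10.0.0.5 (expiry=8+3=11). clock=8
Op 22: tick 1 -> clock=9.
Op 23: insert c.com -> 10.0.0.3 (expiry=9+11=20). clock=9
Op 24: insert b.com -> 10.0.0.5 (expiry=9+14=23). clock=9
Op 25: tick 1 -> clock=10.
Op 26: tick 1 -> clock=11. purged={a.com}
Op 27: tick 1 -> clock=12.
Op 28: tick 1 -> clock=13.
Final clock = 13
Final cache (unexpired): {b.com,c.com,d.com} -> size=3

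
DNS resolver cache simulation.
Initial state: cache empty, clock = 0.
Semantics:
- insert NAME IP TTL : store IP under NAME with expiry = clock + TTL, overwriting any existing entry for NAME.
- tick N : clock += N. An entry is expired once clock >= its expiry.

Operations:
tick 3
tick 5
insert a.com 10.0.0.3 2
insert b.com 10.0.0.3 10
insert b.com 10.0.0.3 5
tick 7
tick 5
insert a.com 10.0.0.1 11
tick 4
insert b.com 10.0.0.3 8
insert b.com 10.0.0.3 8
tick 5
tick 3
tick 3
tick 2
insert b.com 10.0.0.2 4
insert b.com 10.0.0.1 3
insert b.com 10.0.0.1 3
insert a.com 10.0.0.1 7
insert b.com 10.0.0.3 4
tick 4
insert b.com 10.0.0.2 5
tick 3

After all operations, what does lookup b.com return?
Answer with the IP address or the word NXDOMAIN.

Answer: 10.0.0.2

Derivation:
Op 1: tick 3 -> clock=3.
Op 2: tick 5 -> clock=8.
Op 3: insert a.com -> 10.0.0.3 (expiry=8+2=10). clock=8
Op 4: insert b.com -> 10.0.0.3 (expiry=8+10=18). clock=8
Op 5: insert b.com -> 10.0.0.3 (expiry=8+5=13). clock=8
Op 6: tick 7 -> clock=15. purged={a.com,b.com}
Op 7: tick 5 -> clock=20.
Op 8: insert a.com -> 10.0.0.1 (expiry=20+11=31). clock=20
Op 9: tick 4 -> clock=24.
Op 10: insert b.com -> 10.0.0.3 (expiry=24+8=32). clock=24
Op 11: insert b.com -> 10.0.0.3 (expiry=24+8=32). clock=24
Op 12: tick 5 -> clock=29.
Op 13: tick 3 -> clock=32. purged={a.com,b.com}
Op 14: tick 3 -> clock=35.
Op 15: tick 2 -> clock=37.
Op 16: insert b.com -> 10.0.0.2 (expiry=37+4=41). clock=37
Op 17: insert b.com -> 10.0.0.1 (expiry=37+3=40). clock=37
Op 18: insert b.com -> 10.0.0.1 (expiry=37+3=40). clock=37
Op 19: insert a.com -> 10.0.0.1 (expiry=37+7=44). clock=37
Op 20: insert b.com -> 10.0.0.3 (expiry=37+4=41). clock=37
Op 21: tick 4 -> clock=41. purged={b.com}
Op 22: insert b.com -> 10.0.0.2 (expiry=41+5=46). clock=41
Op 23: tick 3 -> clock=44. purged={a.com}
lookup b.com: present, ip=10.0.0.2 expiry=46 > clock=44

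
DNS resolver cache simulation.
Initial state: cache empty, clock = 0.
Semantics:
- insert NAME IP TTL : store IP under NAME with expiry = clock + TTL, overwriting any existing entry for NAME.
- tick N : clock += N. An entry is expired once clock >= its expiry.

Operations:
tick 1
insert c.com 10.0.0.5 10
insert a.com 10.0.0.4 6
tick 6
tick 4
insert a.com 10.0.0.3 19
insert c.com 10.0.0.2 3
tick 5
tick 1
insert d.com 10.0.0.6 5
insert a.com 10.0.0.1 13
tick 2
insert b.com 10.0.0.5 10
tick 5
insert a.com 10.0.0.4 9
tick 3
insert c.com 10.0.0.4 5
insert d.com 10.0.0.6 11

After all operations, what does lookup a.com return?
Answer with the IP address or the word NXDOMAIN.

Op 1: tick 1 -> clock=1.
Op 2: insert c.com -> 10.0.0.5 (expiry=1+10=11). clock=1
Op 3: insert a.com -> 10.0.0.4 (expiry=1+6=7). clock=1
Op 4: tick 6 -> clock=7. purged={a.com}
Op 5: tick 4 -> clock=11. purged={c.com}
Op 6: insert a.com -> 10.0.0.3 (expiry=11+19=30). clock=11
Op 7: insert c.com -> 10.0.0.2 (expiry=11+3=14). clock=11
Op 8: tick 5 -> clock=16. purged={c.com}
Op 9: tick 1 -> clock=17.
Op 10: insert d.com -> 10.0.0.6 (expiry=17+5=22). clock=17
Op 11: insert a.com -> 10.0.0.1 (expiry=17+13=30). clock=17
Op 12: tick 2 -> clock=19.
Op 13: insert b.com -> 10.0.0.5 (expiry=19+10=29). clock=19
Op 14: tick 5 -> clock=24. purged={d.com}
Op 15: insert a.com -> 10.0.0.4 (expiry=24+9=33). clock=24
Op 16: tick 3 -> clock=27.
Op 17: insert c.com -> 10.0.0.4 (expiry=27+5=32). clock=27
Op 18: insert d.com -> 10.0.0.6 (expiry=27+11=38). clock=27
lookup a.com: present, ip=10.0.0.4 expiry=33 > clock=27

Answer: 10.0.0.4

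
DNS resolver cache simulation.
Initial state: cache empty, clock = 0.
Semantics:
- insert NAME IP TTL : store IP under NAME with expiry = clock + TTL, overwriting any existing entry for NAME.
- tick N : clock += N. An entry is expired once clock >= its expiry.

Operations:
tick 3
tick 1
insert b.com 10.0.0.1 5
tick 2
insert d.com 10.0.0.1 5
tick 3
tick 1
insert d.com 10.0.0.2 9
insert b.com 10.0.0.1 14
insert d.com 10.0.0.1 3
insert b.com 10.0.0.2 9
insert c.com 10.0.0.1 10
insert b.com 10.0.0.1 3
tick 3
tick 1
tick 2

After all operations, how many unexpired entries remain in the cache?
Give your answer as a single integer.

Op 1: tick 3 -> clock=3.
Op 2: tick 1 -> clock=4.
Op 3: insert b.com -> 10.0.0.1 (expiry=4+5=9). clock=4
Op 4: tick 2 -> clock=6.
Op 5: insert d.com -> 10.0.0.1 (expiry=6+5=11). clock=6
Op 6: tick 3 -> clock=9. purged={b.com}
Op 7: tick 1 -> clock=10.
Op 8: insert d.com -> 10.0.0.2 (expiry=10+9=19). clock=10
Op 9: insert b.com -> 10.0.0.1 (expiry=10+14=24). clock=10
Op 10: insert d.com -> 10.0.0.1 (expiry=10+3=13). clock=10
Op 11: insert b.com -> 10.0.0.2 (expiry=10+9=19). clock=10
Op 12: insert c.com -> 10.0.0.1 (expiry=10+10=20). clock=10
Op 13: insert b.com -> 10.0.0.1 (expiry=10+3=13). clock=10
Op 14: tick 3 -> clock=13. purged={b.com,d.com}
Op 15: tick 1 -> clock=14.
Op 16: tick 2 -> clock=16.
Final cache (unexpired): {c.com} -> size=1

Answer: 1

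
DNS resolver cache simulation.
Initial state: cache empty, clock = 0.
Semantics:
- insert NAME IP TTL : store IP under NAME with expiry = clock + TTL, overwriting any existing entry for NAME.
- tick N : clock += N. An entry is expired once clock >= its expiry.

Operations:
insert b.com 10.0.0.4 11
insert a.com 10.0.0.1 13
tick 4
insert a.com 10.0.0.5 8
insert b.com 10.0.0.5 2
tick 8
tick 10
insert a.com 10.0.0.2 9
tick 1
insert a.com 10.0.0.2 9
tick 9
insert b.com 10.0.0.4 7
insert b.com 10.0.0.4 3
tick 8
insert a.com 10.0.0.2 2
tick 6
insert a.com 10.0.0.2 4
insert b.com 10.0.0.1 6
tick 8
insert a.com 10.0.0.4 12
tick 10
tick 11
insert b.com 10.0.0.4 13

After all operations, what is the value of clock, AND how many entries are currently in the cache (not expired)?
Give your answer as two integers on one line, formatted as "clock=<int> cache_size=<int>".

Answer: clock=75 cache_size=1

Derivation:
Op 1: insert b.com -> 10.0.0.4 (expiry=0+11=11). clock=0
Op 2: insert a.com -> 10.0.0.1 (expiry=0+13=13). clock=0
Op 3: tick 4 -> clock=4.
Op 4: insert a.com -> 10.0.0.5 (expiry=4+8=12). clock=4
Op 5: insert b.com -> 10.0.0.5 (expiry=4+2=6). clock=4
Op 6: tick 8 -> clock=12. purged={a.com,b.com}
Op 7: tick 10 -> clock=22.
Op 8: insert a.com -> 10.0.0.2 (expiry=22+9=31). clock=22
Op 9: tick 1 -> clock=23.
Op 10: insert a.com -> 10.0.0.2 (expiry=23+9=32). clock=23
Op 11: tick 9 -> clock=32. purged={a.com}
Op 12: insert b.com -> 10.0.0.4 (expiry=32+7=39). clock=32
Op 13: insert b.com -> 10.0.0.4 (expiry=32+3=35). clock=32
Op 14: tick 8 -> clock=40. purged={b.com}
Op 15: insert a.com -> 10.0.0.2 (expiry=40+2=42). clock=40
Op 16: tick 6 -> clock=46. purged={a.com}
Op 17: insert a.com -> 10.0.0.2 (expiry=46+4=50). clock=46
Op 18: insert b.com -> 10.0.0.1 (expiry=46+6=52). clock=46
Op 19: tick 8 -> clock=54. purged={a.com,b.com}
Op 20: insert a.com -> 10.0.0.4 (expiry=54+12=66). clock=54
Op 21: tick 10 -> clock=64.
Op 22: tick 11 -> clock=75. purged={a.com}
Op 23: insert b.com -> 10.0.0.4 (expiry=75+13=88). clock=75
Final clock = 75
Final cache (unexpired): {b.com} -> size=1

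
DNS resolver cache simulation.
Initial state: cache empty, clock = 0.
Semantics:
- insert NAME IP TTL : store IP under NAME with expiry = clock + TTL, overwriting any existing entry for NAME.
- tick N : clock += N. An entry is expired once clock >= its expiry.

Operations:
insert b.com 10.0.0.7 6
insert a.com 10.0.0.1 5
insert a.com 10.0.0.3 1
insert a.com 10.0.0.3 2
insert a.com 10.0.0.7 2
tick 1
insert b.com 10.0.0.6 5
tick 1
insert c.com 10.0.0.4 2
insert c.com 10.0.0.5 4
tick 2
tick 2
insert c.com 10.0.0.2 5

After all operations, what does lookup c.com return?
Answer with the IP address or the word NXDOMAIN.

Answer: 10.0.0.2

Derivation:
Op 1: insert b.com -> 10.0.0.7 (expiry=0+6=6). clock=0
Op 2: insert a.com -> 10.0.0.1 (expiry=0+5=5). clock=0
Op 3: insert a.com -> 10.0.0.3 (expiry=0+1=1). clock=0
Op 4: insert a.com -> 10.0.0.3 (expiry=0+2=2). clock=0
Op 5: insert a.com -> 10.0.0.7 (expiry=0+2=2). clock=0
Op 6: tick 1 -> clock=1.
Op 7: insert b.com -> 10.0.0.6 (expiry=1+5=6). clock=1
Op 8: tick 1 -> clock=2. purged={a.com}
Op 9: insert c.com -> 10.0.0.4 (expiry=2+2=4). clock=2
Op 10: insert c.com -> 10.0.0.5 (expiry=2+4=6). clock=2
Op 11: tick 2 -> clock=4.
Op 12: tick 2 -> clock=6. purged={b.com,c.com}
Op 13: insert c.com -> 10.0.0.2 (expiry=6+5=11). clock=6
lookup c.com: present, ip=10.0.0.2 expiry=11 > clock=6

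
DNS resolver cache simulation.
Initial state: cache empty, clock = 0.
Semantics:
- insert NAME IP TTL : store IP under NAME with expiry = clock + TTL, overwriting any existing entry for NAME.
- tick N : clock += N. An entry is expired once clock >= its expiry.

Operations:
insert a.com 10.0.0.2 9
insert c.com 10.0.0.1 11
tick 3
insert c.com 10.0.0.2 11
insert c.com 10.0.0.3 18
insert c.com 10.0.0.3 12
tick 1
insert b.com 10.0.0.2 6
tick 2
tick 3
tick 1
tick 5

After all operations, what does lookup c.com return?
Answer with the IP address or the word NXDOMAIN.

Answer: NXDOMAIN

Derivation:
Op 1: insert a.com -> 10.0.0.2 (expiry=0+9=9). clock=0
Op 2: insert c.com -> 10.0.0.1 (expiry=0+11=11). clock=0
Op 3: tick 3 -> clock=3.
Op 4: insert c.com -> 10.0.0.2 (expiry=3+11=14). clock=3
Op 5: insert c.com -> 10.0.0.3 (expiry=3+18=21). clock=3
Op 6: insert c.com -> 10.0.0.3 (expiry=3+12=15). clock=3
Op 7: tick 1 -> clock=4.
Op 8: insert b.com -> 10.0.0.2 (expiry=4+6=10). clock=4
Op 9: tick 2 -> clock=6.
Op 10: tick 3 -> clock=9. purged={a.com}
Op 11: tick 1 -> clock=10. purged={b.com}
Op 12: tick 5 -> clock=15. purged={c.com}
lookup c.com: not in cache (expired or never inserted)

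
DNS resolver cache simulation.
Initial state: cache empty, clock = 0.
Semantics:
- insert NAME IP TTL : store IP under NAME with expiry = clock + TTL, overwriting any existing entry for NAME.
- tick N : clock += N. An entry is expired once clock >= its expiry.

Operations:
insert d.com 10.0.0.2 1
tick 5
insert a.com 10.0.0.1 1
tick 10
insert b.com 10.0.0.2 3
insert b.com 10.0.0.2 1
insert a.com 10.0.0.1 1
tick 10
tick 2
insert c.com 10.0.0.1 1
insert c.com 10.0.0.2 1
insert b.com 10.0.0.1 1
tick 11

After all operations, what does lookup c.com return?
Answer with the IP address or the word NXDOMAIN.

Op 1: insert d.com -> 10.0.0.2 (expiry=0+1=1). clock=0
Op 2: tick 5 -> clock=5. purged={d.com}
Op 3: insert a.com -> 10.0.0.1 (expiry=5+1=6). clock=5
Op 4: tick 10 -> clock=15. purged={a.com}
Op 5: insert b.com -> 10.0.0.2 (expiry=15+3=18). clock=15
Op 6: insert b.com -> 10.0.0.2 (expiry=15+1=16). clock=15
Op 7: insert a.com -> 10.0.0.1 (expiry=15+1=16). clock=15
Op 8: tick 10 -> clock=25. purged={a.com,b.com}
Op 9: tick 2 -> clock=27.
Op 10: insert c.com -> 10.0.0.1 (expiry=27+1=28). clock=27
Op 11: insert c.com -> 10.0.0.2 (expiry=27+1=28). clock=27
Op 12: insert b.com -> 10.0.0.1 (expiry=27+1=28). clock=27
Op 13: tick 11 -> clock=38. purged={b.com,c.com}
lookup c.com: not in cache (expired or never inserted)

Answer: NXDOMAIN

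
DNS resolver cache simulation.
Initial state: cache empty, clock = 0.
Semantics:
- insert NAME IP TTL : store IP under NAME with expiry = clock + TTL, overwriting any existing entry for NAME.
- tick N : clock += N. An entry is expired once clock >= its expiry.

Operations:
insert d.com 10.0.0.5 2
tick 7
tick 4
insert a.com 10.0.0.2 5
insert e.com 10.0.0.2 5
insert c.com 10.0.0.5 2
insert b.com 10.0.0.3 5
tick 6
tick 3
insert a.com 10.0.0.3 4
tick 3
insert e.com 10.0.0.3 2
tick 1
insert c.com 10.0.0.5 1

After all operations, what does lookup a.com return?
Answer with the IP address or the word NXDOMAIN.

Op 1: insert d.com -> 10.0.0.5 (expiry=0+2=2). clock=0
Op 2: tick 7 -> clock=7. purged={d.com}
Op 3: tick 4 -> clock=11.
Op 4: insert a.com -> 10.0.0.2 (expiry=11+5=16). clock=11
Op 5: insert e.com -> 10.0.0.2 (expiry=11+5=16). clock=11
Op 6: insert c.com -> 10.0.0.5 (expiry=11+2=13). clock=11
Op 7: insert b.com -> 10.0.0.3 (expiry=11+5=16). clock=11
Op 8: tick 6 -> clock=17. purged={a.com,b.com,c.com,e.com}
Op 9: tick 3 -> clock=20.
Op 10: insert a.com -> 10.0.0.3 (expiry=20+4=24). clock=20
Op 11: tick 3 -> clock=23.
Op 12: insert e.com -> 10.0.0.3 (expiry=23+2=25). clock=23
Op 13: tick 1 -> clock=24. purged={a.com}
Op 14: insert c.com -> 10.0.0.5 (expiry=24+1=25). clock=24
lookup a.com: not in cache (expired or never inserted)

Answer: NXDOMAIN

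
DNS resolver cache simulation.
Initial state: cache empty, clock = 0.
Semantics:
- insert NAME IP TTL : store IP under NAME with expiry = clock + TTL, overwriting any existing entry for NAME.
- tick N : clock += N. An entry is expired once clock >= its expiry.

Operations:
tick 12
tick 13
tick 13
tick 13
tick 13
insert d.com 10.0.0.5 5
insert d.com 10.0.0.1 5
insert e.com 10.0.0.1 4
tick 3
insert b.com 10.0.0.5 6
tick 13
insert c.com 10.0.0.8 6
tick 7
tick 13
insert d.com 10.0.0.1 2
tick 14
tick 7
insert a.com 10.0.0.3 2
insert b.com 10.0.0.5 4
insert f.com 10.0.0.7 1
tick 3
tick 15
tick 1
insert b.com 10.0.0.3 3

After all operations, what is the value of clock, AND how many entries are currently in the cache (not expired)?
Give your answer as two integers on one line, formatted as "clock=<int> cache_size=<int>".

Answer: clock=140 cache_size=1

Derivation:
Op 1: tick 12 -> clock=12.
Op 2: tick 13 -> clock=25.
Op 3: tick 13 -> clock=38.
Op 4: tick 13 -> clock=51.
Op 5: tick 13 -> clock=64.
Op 6: insert d.com -> 10.0.0.5 (expiry=64+5=69). clock=64
Op 7: insert d.com -> 10.0.0.1 (expiry=64+5=69). clock=64
Op 8: insert e.com -> 10.0.0.1 (expiry=64+4=68). clock=64
Op 9: tick 3 -> clock=67.
Op 10: insert b.com -> 10.0.0.5 (expiry=67+6=73). clock=67
Op 11: tick 13 -> clock=80. purged={b.com,d.com,e.com}
Op 12: insert c.com -> 10.0.0.8 (expiry=80+6=86). clock=80
Op 13: tick 7 -> clock=87. purged={c.com}
Op 14: tick 13 -> clock=100.
Op 15: insert d.com -> 10.0.0.1 (expiry=100+2=102). clock=100
Op 16: tick 14 -> clock=114. purged={d.com}
Op 17: tick 7 -> clock=121.
Op 18: insert a.com -> 10.0.0.3 (expiry=121+2=123). clock=121
Op 19: insert b.com -> 10.0.0.5 (expiry=121+4=125). clock=121
Op 20: insert f.com -> 10.0.0.7 (expiry=121+1=122). clock=121
Op 21: tick 3 -> clock=124. purged={a.com,f.com}
Op 22: tick 15 -> clock=139. purged={b.com}
Op 23: tick 1 -> clock=140.
Op 24: insert b.com -> 10.0.0.3 (expiry=140+3=143). clock=140
Final clock = 140
Final cache (unexpired): {b.com} -> size=1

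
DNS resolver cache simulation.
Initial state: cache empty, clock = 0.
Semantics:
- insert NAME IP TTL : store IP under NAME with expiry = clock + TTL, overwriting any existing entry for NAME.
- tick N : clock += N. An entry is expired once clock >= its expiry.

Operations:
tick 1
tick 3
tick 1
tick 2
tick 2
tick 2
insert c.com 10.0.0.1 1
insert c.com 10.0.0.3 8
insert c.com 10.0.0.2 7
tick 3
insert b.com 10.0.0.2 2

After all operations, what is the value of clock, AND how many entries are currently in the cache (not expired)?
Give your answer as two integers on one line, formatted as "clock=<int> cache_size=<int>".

Answer: clock=14 cache_size=2

Derivation:
Op 1: tick 1 -> clock=1.
Op 2: tick 3 -> clock=4.
Op 3: tick 1 -> clock=5.
Op 4: tick 2 -> clock=7.
Op 5: tick 2 -> clock=9.
Op 6: tick 2 -> clock=11.
Op 7: insert c.com -> 10.0.0.1 (expiry=11+1=12). clock=11
Op 8: insert c.com -> 10.0.0.3 (expiry=11+8=19). clock=11
Op 9: insert c.com -> 10.0.0.2 (expiry=11+7=18). clock=11
Op 10: tick 3 -> clock=14.
Op 11: insert b.com -> 10.0.0.2 (expiry=14+2=16). clock=14
Final clock = 14
Final cache (unexpired): {b.com,c.com} -> size=2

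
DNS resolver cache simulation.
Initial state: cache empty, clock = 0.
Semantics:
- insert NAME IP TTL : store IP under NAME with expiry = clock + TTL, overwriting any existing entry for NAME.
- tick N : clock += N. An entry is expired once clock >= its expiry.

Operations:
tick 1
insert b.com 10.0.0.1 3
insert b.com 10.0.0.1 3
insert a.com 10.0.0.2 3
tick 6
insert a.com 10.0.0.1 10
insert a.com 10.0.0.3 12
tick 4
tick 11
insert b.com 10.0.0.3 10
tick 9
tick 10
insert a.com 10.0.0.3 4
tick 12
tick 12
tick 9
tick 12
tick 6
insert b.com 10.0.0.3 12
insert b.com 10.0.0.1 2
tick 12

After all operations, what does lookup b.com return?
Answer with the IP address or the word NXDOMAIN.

Op 1: tick 1 -> clock=1.
Op 2: insert b.com -> 10.0.0.1 (expiry=1+3=4). clock=1
Op 3: insert b.com -> 10.0.0.1 (expiry=1+3=4). clock=1
Op 4: insert a.com -> 10.0.0.2 (expiry=1+3=4). clock=1
Op 5: tick 6 -> clock=7. purged={a.com,b.com}
Op 6: insert a.com -> 10.0.0.1 (expiry=7+10=17). clock=7
Op 7: insert a.com -> 10.0.0.3 (expiry=7+12=19). clock=7
Op 8: tick 4 -> clock=11.
Op 9: tick 11 -> clock=22. purged={a.com}
Op 10: insert b.com -> 10.0.0.3 (expiry=22+10=32). clock=22
Op 11: tick 9 -> clock=31.
Op 12: tick 10 -> clock=41. purged={b.com}
Op 13: insert a.com -> 10.0.0.3 (expiry=41+4=45). clock=41
Op 14: tick 12 -> clock=53. purged={a.com}
Op 15: tick 12 -> clock=65.
Op 16: tick 9 -> clock=74.
Op 17: tick 12 -> clock=86.
Op 18: tick 6 -> clock=92.
Op 19: insert b.com -> 10.0.0.3 (expiry=92+12=104). clock=92
Op 20: insert b.com -> 10.0.0.1 (expiry=92+2=94). clock=92
Op 21: tick 12 -> clock=104. purged={b.com}
lookup b.com: not in cache (expired or never inserted)

Answer: NXDOMAIN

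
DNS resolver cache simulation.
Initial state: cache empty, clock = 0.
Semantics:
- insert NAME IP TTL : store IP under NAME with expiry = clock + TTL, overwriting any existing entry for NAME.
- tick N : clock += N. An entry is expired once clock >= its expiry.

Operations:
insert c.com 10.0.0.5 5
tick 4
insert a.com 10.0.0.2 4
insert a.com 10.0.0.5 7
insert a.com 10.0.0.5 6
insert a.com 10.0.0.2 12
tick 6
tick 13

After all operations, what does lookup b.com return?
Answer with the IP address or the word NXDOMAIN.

Op 1: insert c.com -> 10.0.0.5 (expiry=0+5=5). clock=0
Op 2: tick 4 -> clock=4.
Op 3: insert a.com -> 10.0.0.2 (expiry=4+4=8). clock=4
Op 4: insert a.com -> 10.0.0.5 (expiry=4+7=11). clock=4
Op 5: insert a.com -> 10.0.0.5 (expiry=4+6=10). clock=4
Op 6: insert a.com -> 10.0.0.2 (expiry=4+12=16). clock=4
Op 7: tick 6 -> clock=10. purged={c.com}
Op 8: tick 13 -> clock=23. purged={a.com}
lookup b.com: not in cache (expired or never inserted)

Answer: NXDOMAIN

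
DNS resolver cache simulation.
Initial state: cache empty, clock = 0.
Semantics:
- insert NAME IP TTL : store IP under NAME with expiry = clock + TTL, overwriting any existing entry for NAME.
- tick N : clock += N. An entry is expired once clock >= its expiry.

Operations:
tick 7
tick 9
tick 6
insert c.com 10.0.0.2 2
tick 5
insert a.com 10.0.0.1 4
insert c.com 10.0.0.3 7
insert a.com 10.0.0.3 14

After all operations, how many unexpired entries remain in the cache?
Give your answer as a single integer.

Answer: 2

Derivation:
Op 1: tick 7 -> clock=7.
Op 2: tick 9 -> clock=16.
Op 3: tick 6 -> clock=22.
Op 4: insert c.com -> 10.0.0.2 (expiry=22+2=24). clock=22
Op 5: tick 5 -> clock=27. purged={c.com}
Op 6: insert a.com -> 10.0.0.1 (expiry=27+4=31). clock=27
Op 7: insert c.com -> 10.0.0.3 (expiry=27+7=34). clock=27
Op 8: insert a.com -> 10.0.0.3 (expiry=27+14=41). clock=27
Final cache (unexpired): {a.com,c.com} -> size=2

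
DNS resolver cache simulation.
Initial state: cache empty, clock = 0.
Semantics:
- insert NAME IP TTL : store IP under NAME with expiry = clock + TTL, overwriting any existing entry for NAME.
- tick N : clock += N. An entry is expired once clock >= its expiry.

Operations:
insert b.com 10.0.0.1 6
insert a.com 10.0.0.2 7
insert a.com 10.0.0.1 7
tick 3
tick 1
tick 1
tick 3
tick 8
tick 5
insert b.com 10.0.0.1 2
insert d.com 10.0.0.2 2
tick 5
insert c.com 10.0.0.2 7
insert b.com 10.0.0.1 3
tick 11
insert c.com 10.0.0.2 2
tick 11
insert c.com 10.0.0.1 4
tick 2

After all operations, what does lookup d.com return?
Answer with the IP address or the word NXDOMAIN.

Answer: NXDOMAIN

Derivation:
Op 1: insert b.com -> 10.0.0.1 (expiry=0+6=6). clock=0
Op 2: insert a.com -> 10.0.0.2 (expiry=0+7=7). clock=0
Op 3: insert a.com -> 10.0.0.1 (expiry=0+7=7). clock=0
Op 4: tick 3 -> clock=3.
Op 5: tick 1 -> clock=4.
Op 6: tick 1 -> clock=5.
Op 7: tick 3 -> clock=8. purged={a.com,b.com}
Op 8: tick 8 -> clock=16.
Op 9: tick 5 -> clock=21.
Op 10: insert b.com -> 10.0.0.1 (expiry=21+2=23). clock=21
Op 11: insert d.com -> 10.0.0.2 (expiry=21+2=23). clock=21
Op 12: tick 5 -> clock=26. purged={b.com,d.com}
Op 13: insert c.com -> 10.0.0.2 (expiry=26+7=33). clock=26
Op 14: insert b.com -> 10.0.0.1 (expiry=26+3=29). clock=26
Op 15: tick 11 -> clock=37. purged={b.com,c.com}
Op 16: insert c.com -> 10.0.0.2 (expiry=37+2=39). clock=37
Op 17: tick 11 -> clock=48. purged={c.com}
Op 18: insert c.com -> 10.0.0.1 (expiry=48+4=52). clock=48
Op 19: tick 2 -> clock=50.
lookup d.com: not in cache (expired or never inserted)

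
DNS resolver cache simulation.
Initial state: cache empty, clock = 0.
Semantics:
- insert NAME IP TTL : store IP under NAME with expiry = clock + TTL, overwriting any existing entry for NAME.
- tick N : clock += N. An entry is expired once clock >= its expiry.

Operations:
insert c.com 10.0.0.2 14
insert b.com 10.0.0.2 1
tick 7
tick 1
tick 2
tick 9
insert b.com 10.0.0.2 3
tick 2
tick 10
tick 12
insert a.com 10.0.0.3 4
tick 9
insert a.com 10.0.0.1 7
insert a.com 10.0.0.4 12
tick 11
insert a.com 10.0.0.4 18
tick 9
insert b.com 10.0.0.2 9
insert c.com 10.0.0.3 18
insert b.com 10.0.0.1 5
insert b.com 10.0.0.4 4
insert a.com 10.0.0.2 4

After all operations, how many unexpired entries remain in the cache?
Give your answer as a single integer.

Op 1: insert c.com -> 10.0.0.2 (expiry=0+14=14). clock=0
Op 2: insert b.com -> 10.0.0.2 (expiry=0+1=1). clock=0
Op 3: tick 7 -> clock=7. purged={b.com}
Op 4: tick 1 -> clock=8.
Op 5: tick 2 -> clock=10.
Op 6: tick 9 -> clock=19. purged={c.com}
Op 7: insert b.com -> 10.0.0.2 (expiry=19+3=22). clock=19
Op 8: tick 2 -> clock=21.
Op 9: tick 10 -> clock=31. purged={b.com}
Op 10: tick 12 -> clock=43.
Op 11: insert a.com -> 10.0.0.3 (expiry=43+4=47). clock=43
Op 12: tick 9 -> clock=52. purged={a.com}
Op 13: insert a.com -> 10.0.0.1 (expiry=52+7=59). clock=52
Op 14: insert a.com -> 10.0.0.4 (expiry=52+12=64). clock=52
Op 15: tick 11 -> clock=63.
Op 16: insert a.com -> 10.0.0.4 (expiry=63+18=81). clock=63
Op 17: tick 9 -> clock=72.
Op 18: insert b.com -> 10.0.0.2 (expiry=72+9=81). clock=72
Op 19: insert c.com -> 10.0.0.3 (expiry=72+18=90). clock=72
Op 20: insert b.com -> 10.0.0.1 (expiry=72+5=77). clock=72
Op 21: insert b.com -> 10.0.0.4 (expiry=72+4=76). clock=72
Op 22: insert a.com -> 10.0.0.2 (expiry=72+4=76). clock=72
Final cache (unexpired): {a.com,b.com,c.com} -> size=3

Answer: 3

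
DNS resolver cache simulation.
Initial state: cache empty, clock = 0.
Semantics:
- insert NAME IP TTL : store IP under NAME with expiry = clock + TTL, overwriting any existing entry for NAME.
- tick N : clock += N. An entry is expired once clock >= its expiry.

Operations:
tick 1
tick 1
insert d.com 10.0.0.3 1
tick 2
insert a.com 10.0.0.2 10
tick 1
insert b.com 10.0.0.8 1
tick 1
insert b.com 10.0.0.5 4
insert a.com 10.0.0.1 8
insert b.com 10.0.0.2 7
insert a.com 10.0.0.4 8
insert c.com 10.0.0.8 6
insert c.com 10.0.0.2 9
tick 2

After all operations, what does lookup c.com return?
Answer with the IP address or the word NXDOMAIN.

Op 1: tick 1 -> clock=1.
Op 2: tick 1 -> clock=2.
Op 3: insert d.com -> 10.0.0.3 (expiry=2+1=3). clock=2
Op 4: tick 2 -> clock=4. purged={d.com}
Op 5: insert a.com -> 10.0.0.2 (expiry=4+10=14). clock=4
Op 6: tick 1 -> clock=5.
Op 7: insert b.com -> 10.0.0.8 (expiry=5+1=6). clock=5
Op 8: tick 1 -> clock=6. purged={b.com}
Op 9: insert b.com -> 10.0.0.5 (expiry=6+4=10). clock=6
Op 10: insert a.com -> 10.0.0.1 (expiry=6+8=14). clock=6
Op 11: insert b.com -> 10.0.0.2 (expiry=6+7=13). clock=6
Op 12: insert a.com -> 10.0.0.4 (expiry=6+8=14). clock=6
Op 13: insert c.com -> 10.0.0.8 (expiry=6+6=12). clock=6
Op 14: insert c.com -> 10.0.0.2 (expiry=6+9=15). clock=6
Op 15: tick 2 -> clock=8.
lookup c.com: present, ip=10.0.0.2 expiry=15 > clock=8

Answer: 10.0.0.2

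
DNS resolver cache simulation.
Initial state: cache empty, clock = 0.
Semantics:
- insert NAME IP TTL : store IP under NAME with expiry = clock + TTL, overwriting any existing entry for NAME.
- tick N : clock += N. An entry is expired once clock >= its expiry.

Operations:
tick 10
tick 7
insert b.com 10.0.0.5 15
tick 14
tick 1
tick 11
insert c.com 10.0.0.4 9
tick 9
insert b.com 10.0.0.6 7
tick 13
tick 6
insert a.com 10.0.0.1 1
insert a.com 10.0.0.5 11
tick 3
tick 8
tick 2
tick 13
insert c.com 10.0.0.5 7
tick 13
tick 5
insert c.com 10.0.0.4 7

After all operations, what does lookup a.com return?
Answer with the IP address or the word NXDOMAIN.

Op 1: tick 10 -> clock=10.
Op 2: tick 7 -> clock=17.
Op 3: insert b.com -> 10.0.0.5 (expiry=17+15=32). clock=17
Op 4: tick 14 -> clock=31.
Op 5: tick 1 -> clock=32. purged={b.com}
Op 6: tick 11 -> clock=43.
Op 7: insert c.com -> 10.0.0.4 (expiry=43+9=52). clock=43
Op 8: tick 9 -> clock=52. purged={c.com}
Op 9: insert b.com -> 10.0.0.6 (expiry=52+7=59). clock=52
Op 10: tick 13 -> clock=65. purged={b.com}
Op 11: tick 6 -> clock=71.
Op 12: insert a.com -> 10.0.0.1 (expiry=71+1=72). clock=71
Op 13: insert a.com -> 10.0.0.5 (expiry=71+11=82). clock=71
Op 14: tick 3 -> clock=74.
Op 15: tick 8 -> clock=82. purged={a.com}
Op 16: tick 2 -> clock=84.
Op 17: tick 13 -> clock=97.
Op 18: insert c.com -> 10.0.0.5 (expiry=97+7=104). clock=97
Op 19: tick 13 -> clock=110. purged={c.com}
Op 20: tick 5 -> clock=115.
Op 21: insert c.com -> 10.0.0.4 (expiry=115+7=122). clock=115
lookup a.com: not in cache (expired or never inserted)

Answer: NXDOMAIN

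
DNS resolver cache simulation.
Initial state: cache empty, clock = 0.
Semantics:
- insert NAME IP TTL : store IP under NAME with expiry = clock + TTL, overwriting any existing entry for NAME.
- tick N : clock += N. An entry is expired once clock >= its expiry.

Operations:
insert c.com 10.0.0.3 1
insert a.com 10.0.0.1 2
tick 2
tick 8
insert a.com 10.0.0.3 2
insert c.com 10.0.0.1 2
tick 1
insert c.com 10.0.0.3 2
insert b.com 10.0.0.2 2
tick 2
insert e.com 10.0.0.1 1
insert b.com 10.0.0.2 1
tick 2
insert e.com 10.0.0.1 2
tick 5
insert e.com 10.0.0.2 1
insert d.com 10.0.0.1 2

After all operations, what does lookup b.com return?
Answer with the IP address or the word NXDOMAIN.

Op 1: insert c.com -> 10.0.0.3 (expiry=0+1=1). clock=0
Op 2: insert a.com -> 10.0.0.1 (expiry=0+2=2). clock=0
Op 3: tick 2 -> clock=2. purged={a.com,c.com}
Op 4: tick 8 -> clock=10.
Op 5: insert a.com -> 10.0.0.3 (expiry=10+2=12). clock=10
Op 6: insert c.com -> 10.0.0.1 (expiry=10+2=12). clock=10
Op 7: tick 1 -> clock=11.
Op 8: insert c.com -> 10.0.0.3 (expiry=11+2=13). clock=11
Op 9: insert b.com -> 10.0.0.2 (expiry=11+2=13). clock=11
Op 10: tick 2 -> clock=13. purged={a.com,b.com,c.com}
Op 11: insert e.com -> 10.0.0.1 (expiry=13+1=14). clock=13
Op 12: insert b.com -> 10.0.0.2 (expiry=13+1=14). clock=13
Op 13: tick 2 -> clock=15. purged={b.com,e.com}
Op 14: insert e.com -> 10.0.0.1 (expiry=15+2=17). clock=15
Op 15: tick 5 -> clock=20. purged={e.com}
Op 16: insert e.com -> 10.0.0.2 (expiry=20+1=21). clock=20
Op 17: insert d.com -> 10.0.0.1 (expiry=20+2=22). clock=20
lookup b.com: not in cache (expired or never inserted)

Answer: NXDOMAIN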